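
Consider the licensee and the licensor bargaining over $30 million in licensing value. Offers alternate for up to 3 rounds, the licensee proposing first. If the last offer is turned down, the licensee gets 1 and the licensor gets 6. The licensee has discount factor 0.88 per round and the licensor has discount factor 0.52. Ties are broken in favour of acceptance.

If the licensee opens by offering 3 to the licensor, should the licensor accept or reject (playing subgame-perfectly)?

Reject

Work out the licensor's continuation value if the offer is rejected.
Round 3 (the licensee proposes): the licensor gets 6 if talks fail, so the licensee offers 6 and keeps 24.
Round 2 (the licensor proposes): the licensee can get 24 next round, worth 0.88 × 24 = 21.12 now, so the licensor offers 21.12, keeping 8.88.
So by rejecting in round 1, the licensor gets 8.88 next round, worth 0.52 × 8.88 = 4.6176 now.
Offer 3 < 4.6176, so the licensor rejects.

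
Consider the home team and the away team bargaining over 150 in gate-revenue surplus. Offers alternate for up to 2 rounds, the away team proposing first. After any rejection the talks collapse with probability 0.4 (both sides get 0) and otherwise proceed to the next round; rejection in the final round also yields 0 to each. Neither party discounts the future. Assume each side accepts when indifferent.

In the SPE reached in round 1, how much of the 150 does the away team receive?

60

Round 2 (the home team proposes): rejection yields 0 for the away team; the home team offers 0 and keeps 150.
Round 1 (the away team proposes): rejecting gives the home team an expected 0.6 × 150 = 90; the away team offers that and keeps 60.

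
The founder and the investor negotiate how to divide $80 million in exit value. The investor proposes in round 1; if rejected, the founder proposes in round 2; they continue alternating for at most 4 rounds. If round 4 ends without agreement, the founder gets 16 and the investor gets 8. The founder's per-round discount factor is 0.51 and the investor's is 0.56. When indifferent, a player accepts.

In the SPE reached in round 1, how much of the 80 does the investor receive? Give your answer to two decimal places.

51.56

Round 4 (the founder proposes): the investor gets 8 if talks fail, so the founder offers 8 and keeps 72.
Round 3 (the investor proposes): the founder can get 72 next round, worth 0.51 × 72 = 36.72 now. The investor offers 36.72 and keeps 80 − 36.72 = 43.28.
Round 2 (the founder proposes): the investor can get 43.28 next round, worth 0.56 × 43.28 = 24.2368 now, so the founder offers 24.2368, keeping 55.7632.
Round 1 (the investor proposes): the founder can get 55.7632 next round, worth 0.51 × 55.7632 = 28.439232 now, so the investor offers 28.439232, keeping 51.560768.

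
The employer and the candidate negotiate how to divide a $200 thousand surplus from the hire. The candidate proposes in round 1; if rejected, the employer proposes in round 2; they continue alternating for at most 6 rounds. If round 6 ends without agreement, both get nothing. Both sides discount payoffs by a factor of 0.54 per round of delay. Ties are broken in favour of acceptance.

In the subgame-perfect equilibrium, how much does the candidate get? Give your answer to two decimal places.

Work backward from the last round.
Round 6 (the employer proposes): rejection yields 0 for the candidate; the employer offers 0 and keeps 200.
Round 5 (the candidate proposes): the employer can get 200 next round, worth 0.54 × 200 = 108 now. The candidate offers 108 and keeps 200 − 108 = 92.
Round 4 (the employer proposes): the candidate can get 92 next round, worth 0.54 × 92 = 49.68 now; the employer offers that and keeps 150.32.
Round 3 (the candidate proposes): the employer can get 150.32 next round, worth 0.54 × 150.32 = 81.1728 now; the candidate offers that and keeps 118.8272.
Round 2 (the employer proposes): the candidate can get 118.8272 next round, worth 0.54 × 118.8272 = 64.166688 now, so the employer offers 64.166688, keeping 135.833312.
Round 1 (the candidate proposes): the employer can get 135.833312 next round, worth 0.54 × 135.833312 = 73.34998848 now. The candidate offers 73.34998848 and keeps 200 − 73.34998848 = 126.65001152.

126.65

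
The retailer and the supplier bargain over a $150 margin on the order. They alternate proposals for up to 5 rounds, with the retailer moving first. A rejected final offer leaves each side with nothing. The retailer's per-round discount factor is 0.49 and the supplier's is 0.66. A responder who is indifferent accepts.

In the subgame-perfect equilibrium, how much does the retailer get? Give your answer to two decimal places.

83.18

By backward induction:
Round 5 (the retailer proposes): rejection yields 0 for the supplier; the retailer offers 0 and keeps 150.
Round 4 (the supplier proposes): the retailer can get 150 next round, worth 0.49 × 150 = 73.5 now; the supplier offers that and keeps 76.5.
Round 3 (the retailer proposes): the supplier can get 76.5 next round, worth 0.66 × 76.5 = 50.49 now. The retailer offers 50.49 and keeps 150 − 50.49 = 99.51.
Round 2 (the supplier proposes): the retailer can get 99.51 next round, worth 0.49 × 99.51 = 48.7599 now; the supplier offers that and keeps 101.2401.
Round 1 (the retailer proposes): the supplier can get 101.2401 next round, worth 0.66 × 101.2401 = 66.818466 now, so the retailer offers 66.818466, keeping 83.181534.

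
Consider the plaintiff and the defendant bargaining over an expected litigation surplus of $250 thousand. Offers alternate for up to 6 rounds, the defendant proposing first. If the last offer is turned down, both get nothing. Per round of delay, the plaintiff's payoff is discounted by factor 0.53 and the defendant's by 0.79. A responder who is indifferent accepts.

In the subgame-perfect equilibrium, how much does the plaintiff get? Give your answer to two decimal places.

Round 6 (the plaintiff proposes): the defendant will accept anything ≥ 0, so the plaintiff offers 0 and keeps 250.
Round 5 (the defendant proposes): the plaintiff can get 250 next round, worth 0.53 × 250 = 132.5 now; the defendant offers that and keeps 117.5.
Round 4 (the plaintiff proposes): the defendant can get 117.5 next round, worth 0.79 × 117.5 = 92.825 now, so the plaintiff offers 92.825, keeping 157.175.
Round 3 (the defendant proposes): the plaintiff can get 157.175 next round, worth 0.53 × 157.175 = 83.30275 now. The defendant offers 83.30275 and keeps 250 − 83.30275 = 166.69725.
Round 2 (the plaintiff proposes): the defendant can get 166.69725 next round, worth 0.79 × 166.69725 = 131.6908275 now; the plaintiff offers that and keeps 118.3091725.
Round 1 (the defendant proposes): the plaintiff can get 118.3091725 next round, worth 0.53 × 118.3091725 = 62.703861425 now, so the defendant offers 62.703861425, keeping 187.296138575.

62.70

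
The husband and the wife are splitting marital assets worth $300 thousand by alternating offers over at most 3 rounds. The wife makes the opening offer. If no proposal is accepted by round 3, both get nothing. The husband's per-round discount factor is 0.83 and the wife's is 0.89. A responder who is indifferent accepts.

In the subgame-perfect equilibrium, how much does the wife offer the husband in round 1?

By backward induction:
Round 3 (the wife proposes): the husband will accept anything ≥ 0, so the wife offers 0 and keeps 300.
Round 2 (the husband proposes): the wife can get 300 next round, worth 0.89 × 300 = 267 now. The husband offers 267 and keeps 300 − 267 = 33.
Round 1 (the wife proposes): the husband can get 33 next round, worth 0.83 × 33 = 27.39 now; the wife offers that and keeps 272.61.

27.39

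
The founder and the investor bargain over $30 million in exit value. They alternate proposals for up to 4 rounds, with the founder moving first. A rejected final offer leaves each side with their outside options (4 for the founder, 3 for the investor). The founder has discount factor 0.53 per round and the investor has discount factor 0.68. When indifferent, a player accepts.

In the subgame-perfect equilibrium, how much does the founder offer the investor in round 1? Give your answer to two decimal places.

Work backward from the last round.
Round 4 (the investor proposes): the founder gets 4 if talks fail, so the investor offers 4 and keeps 26.
Round 3 (the founder proposes): the investor can get 26 next round, worth 0.68 × 26 = 17.68 now. The founder offers 17.68 and keeps 30 − 17.68 = 12.32.
Round 2 (the investor proposes): the founder can get 12.32 next round, worth 0.53 × 12.32 = 6.5296 now; the investor offers that and keeps 23.4704.
Round 1 (the founder proposes): the investor can get 23.4704 next round, worth 0.68 × 23.4704 = 15.959872 now, so the founder offers 15.959872, keeping 14.040128.

15.96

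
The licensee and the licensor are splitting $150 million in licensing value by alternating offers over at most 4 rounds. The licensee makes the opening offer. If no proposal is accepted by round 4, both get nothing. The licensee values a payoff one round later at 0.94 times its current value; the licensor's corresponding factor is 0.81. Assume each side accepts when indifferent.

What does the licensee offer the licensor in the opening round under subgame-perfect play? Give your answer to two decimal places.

Round 4 (the licensor proposes): the licensee will accept anything ≥ 0, so the licensor offers 0 and keeps 150.
Round 3 (the licensee proposes): the licensor can get 150 next round, worth 0.81 × 150 = 121.5 now, so the licensee offers 121.5, keeping 28.5.
Round 2 (the licensor proposes): the licensee can get 28.5 next round, worth 0.94 × 28.5 = 26.79 now. The licensor offers 26.79 and keeps 150 − 26.79 = 123.21.
Round 1 (the licensee proposes): the licensor can get 123.21 next round, worth 0.81 × 123.21 = 99.8001 now. The licensee offers 99.8001 and keeps 150 − 99.8001 = 50.1999.

99.80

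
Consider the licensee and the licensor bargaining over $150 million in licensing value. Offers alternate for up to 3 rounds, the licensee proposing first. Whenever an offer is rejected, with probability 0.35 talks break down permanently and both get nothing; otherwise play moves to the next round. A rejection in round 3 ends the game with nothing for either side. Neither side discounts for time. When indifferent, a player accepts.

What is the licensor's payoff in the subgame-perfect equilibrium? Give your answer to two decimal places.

Round 3 (the licensee proposes): rejection yields 0 for the licensor; the licensee offers 0 and keeps 150.
Round 2 (the licensor proposes): rejecting gives the licensee an expected 0.65 × 150 = 97.5, so the licensor offers 97.5, keeping 52.5.
Round 1 (the licensee proposes): rejecting gives the licensor an expected 0.65 × 52.5 = 34.125; the licensee offers that and keeps 115.875.

34.13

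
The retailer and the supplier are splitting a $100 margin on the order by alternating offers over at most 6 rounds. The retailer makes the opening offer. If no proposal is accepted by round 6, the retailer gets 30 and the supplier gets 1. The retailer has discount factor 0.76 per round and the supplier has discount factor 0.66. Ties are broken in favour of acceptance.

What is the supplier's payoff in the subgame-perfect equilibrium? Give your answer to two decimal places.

Round 6 (the supplier proposes): the retailer gets 30 if talks fail, so the supplier offers 30 and keeps 70.
Round 5 (the retailer proposes): the supplier can get 70 next round, worth 0.66 × 70 = 46.2 now; the retailer offers that and keeps 53.8.
Round 4 (the supplier proposes): the retailer can get 53.8 next round, worth 0.76 × 53.8 = 40.888 now, so the supplier offers 40.888, keeping 59.112.
Round 3 (the retailer proposes): the supplier can get 59.112 next round, worth 0.66 × 59.112 = 39.01392 now, so the retailer offers 39.01392, keeping 60.98608.
Round 2 (the supplier proposes): the retailer can get 60.98608 next round, worth 0.76 × 60.98608 = 46.3494208 now. The supplier offers 46.3494208 and keeps 100 − 46.3494208 = 53.6505792.
Round 1 (the retailer proposes): the supplier can get 53.6505792 next round, worth 0.66 × 53.6505792 = 35.409382272 now. The retailer offers 35.409382272 and keeps 100 − 35.409382272 = 64.590617728.

35.41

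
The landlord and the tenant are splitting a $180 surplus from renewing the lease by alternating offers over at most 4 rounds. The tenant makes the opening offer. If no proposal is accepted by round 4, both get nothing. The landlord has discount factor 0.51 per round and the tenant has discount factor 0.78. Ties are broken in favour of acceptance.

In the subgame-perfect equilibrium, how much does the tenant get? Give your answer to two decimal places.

Round 4 (the landlord proposes): the tenant will accept anything ≥ 0, so the landlord offers 0 and keeps 180.
Round 3 (the tenant proposes): the landlord can get 180 next round, worth 0.51 × 180 = 91.8 now; the tenant offers that and keeps 88.2.
Round 2 (the landlord proposes): the tenant can get 88.2 next round, worth 0.78 × 88.2 = 68.796 now. The landlord offers 68.796 and keeps 180 − 68.796 = 111.204.
Round 1 (the tenant proposes): the landlord can get 111.204 next round, worth 0.51 × 111.204 = 56.71404 now, so the tenant offers 56.71404, keeping 123.28596.

123.29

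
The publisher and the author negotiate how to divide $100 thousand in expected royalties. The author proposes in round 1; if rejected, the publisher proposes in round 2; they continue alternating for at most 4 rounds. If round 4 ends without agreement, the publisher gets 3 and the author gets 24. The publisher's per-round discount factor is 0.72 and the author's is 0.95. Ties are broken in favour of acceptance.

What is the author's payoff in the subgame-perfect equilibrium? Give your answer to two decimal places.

Round 4 (the publisher proposes): the author gets 24 if talks fail, so the publisher offers 24 and keeps 76.
Round 3 (the author proposes): the publisher can get 76 next round, worth 0.72 × 76 = 54.72 now; the author offers that and keeps 45.28.
Round 2 (the publisher proposes): the author can get 45.28 next round, worth 0.95 × 45.28 = 43.016 now. The publisher offers 43.016 and keeps 100 − 43.016 = 56.984.
Round 1 (the author proposes): the publisher can get 56.984 next round, worth 0.72 × 56.984 = 41.02848 now. The author offers 41.02848 and keeps 100 − 41.02848 = 58.97152.

58.97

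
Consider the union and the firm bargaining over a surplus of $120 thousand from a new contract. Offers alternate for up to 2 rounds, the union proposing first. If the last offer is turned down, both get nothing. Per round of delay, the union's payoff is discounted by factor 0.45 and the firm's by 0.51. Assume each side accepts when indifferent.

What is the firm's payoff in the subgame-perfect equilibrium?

61.2

Work backward from the last round.
Round 2 (the firm proposes): rejection yields 0 for the union; the firm offers 0 and keeps 120.
Round 1 (the union proposes): the firm can get 120 next round, worth 0.51 × 120 = 61.2 now. The union offers 61.2 and keeps 120 − 61.2 = 58.8.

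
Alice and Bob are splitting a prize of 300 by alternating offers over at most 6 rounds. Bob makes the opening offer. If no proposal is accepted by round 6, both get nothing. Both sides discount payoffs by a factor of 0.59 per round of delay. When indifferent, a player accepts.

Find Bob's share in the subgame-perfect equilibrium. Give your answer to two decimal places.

Solve by backward induction from round 6.
Round 6 (Alice proposes): Bob will accept anything ≥ 0, so Alice offers 0 and keeps 300.
Round 5 (Bob proposes): Alice can get 300 next round, worth 0.59 × 300 = 177 now, so Bob offers 177, keeping 123.
Round 4 (Alice proposes): Bob can get 123 next round, worth 0.59 × 123 = 72.57 now; Alice offers that and keeps 227.43.
Round 3 (Bob proposes): Alice can get 227.43 next round, worth 0.59 × 227.43 = 134.1837 now, so Bob offers 134.1837, keeping 165.8163.
Round 2 (Alice proposes): Bob can get 165.8163 next round, worth 0.59 × 165.8163 = 97.831617 now. Alice offers 97.831617 and keeps 300 − 97.831617 = 202.168383.
Round 1 (Bob proposes): Alice can get 202.168383 next round, worth 0.59 × 202.168383 = 119.27934597 now. Bob offers 119.27934597 and keeps 300 − 119.27934597 = 180.72065403.

180.72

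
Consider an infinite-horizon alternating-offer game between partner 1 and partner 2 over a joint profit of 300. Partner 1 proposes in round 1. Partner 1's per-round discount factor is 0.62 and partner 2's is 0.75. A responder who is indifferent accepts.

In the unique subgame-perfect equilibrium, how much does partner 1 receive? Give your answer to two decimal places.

140.19

Let x be partner 1's share when partner 1 proposes and y be partner 2's share when partner 2 proposes.
Partner 2 accepts iff offered ≥ 0.75·y, so x = 300 − 0.75y. Symmetrically y = 300 − 0.62x.
Substituting: x = 300 − 0.75(300 − 0.62x), giving x(1 − 0.62·0.75) = 300(1 − 0.75).
So x = 300 × 0.25 / 0.535 ≈ 140.1869, and partner 2 receives 300 − x ≈ 159.8131.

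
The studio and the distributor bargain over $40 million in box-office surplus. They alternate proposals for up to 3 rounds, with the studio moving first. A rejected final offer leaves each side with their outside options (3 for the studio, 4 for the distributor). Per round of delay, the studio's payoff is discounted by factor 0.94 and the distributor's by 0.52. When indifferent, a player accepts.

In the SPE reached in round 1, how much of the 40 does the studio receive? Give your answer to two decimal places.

36.80

Work backward from the last round.
Round 3 (the studio proposes): the distributor gets 4 if talks fail, so the studio offers 4 and keeps 36.
Round 2 (the distributor proposes): the studio can get 36 next round, worth 0.94 × 36 = 33.84 now. The distributor offers 33.84 and keeps 40 − 33.84 = 6.16.
Round 1 (the studio proposes): the distributor can get 6.16 next round, worth 0.52 × 6.16 = 3.2032 now. The studio offers 3.2032 and keeps 40 − 3.2032 = 36.7968.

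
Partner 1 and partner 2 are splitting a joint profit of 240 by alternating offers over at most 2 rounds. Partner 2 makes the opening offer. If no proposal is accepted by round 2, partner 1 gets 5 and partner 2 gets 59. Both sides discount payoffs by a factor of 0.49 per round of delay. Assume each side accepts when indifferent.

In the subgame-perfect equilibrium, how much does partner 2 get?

Work backward from the last round.
Round 2 (partner 1 proposes): partner 2 gets 59 if talks fail, so partner 1 offers 59 and keeps 181.
Round 1 (partner 2 proposes): partner 1 can get 181 next round, worth 0.49 × 181 = 88.69 now. Partner 2 offers 88.69 and keeps 240 − 88.69 = 151.31.

151.31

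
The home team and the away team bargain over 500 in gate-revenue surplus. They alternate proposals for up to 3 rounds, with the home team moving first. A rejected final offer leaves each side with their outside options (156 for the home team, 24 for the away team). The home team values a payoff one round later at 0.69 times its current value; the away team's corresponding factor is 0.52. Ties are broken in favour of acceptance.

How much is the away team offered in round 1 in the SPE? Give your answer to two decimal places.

Solve by backward induction from round 3.
Round 3 (the home team proposes): the away team gets 24 if talks fail, so the home team offers 24 and keeps 476.
Round 2 (the away team proposes): the home team can get 476 next round, worth 0.69 × 476 = 328.44 now; the away team offers that and keeps 171.56.
Round 1 (the home team proposes): the away team can get 171.56 next round, worth 0.52 × 171.56 = 89.2112 now; the home team offers that and keeps 410.7888.

89.21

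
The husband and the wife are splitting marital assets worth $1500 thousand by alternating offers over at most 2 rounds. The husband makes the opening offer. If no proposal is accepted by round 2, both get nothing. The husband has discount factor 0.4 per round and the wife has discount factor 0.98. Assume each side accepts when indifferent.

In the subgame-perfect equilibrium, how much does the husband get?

Round 2 (the wife proposes): the husband will accept anything ≥ 0, so the wife offers 0 and keeps 1500.
Round 1 (the husband proposes): the wife can get 1500 next round, worth 0.98 × 1500 = 1470 now; the husband offers that and keeps 30.

30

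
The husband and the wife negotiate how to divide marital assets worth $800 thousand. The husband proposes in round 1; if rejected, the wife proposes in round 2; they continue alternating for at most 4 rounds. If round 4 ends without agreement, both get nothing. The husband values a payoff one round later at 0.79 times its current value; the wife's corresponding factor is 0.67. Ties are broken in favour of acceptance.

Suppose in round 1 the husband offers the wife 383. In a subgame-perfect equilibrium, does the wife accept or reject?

Work out the wife's continuation value if the offer is rejected.
Round 4 (the wife proposes): the husband will accept anything ≥ 0, so the wife offers 0 and keeps 800.
Round 3 (the husband proposes): the wife can get 800 next round, worth 0.67 × 800 = 536 now, so the husband offers 536, keeping 264.
Round 2 (the wife proposes): the husband can get 264 next round, worth 0.79 × 264 = 208.56 now. The wife offers 208.56 and keeps 800 − 208.56 = 591.44.
So by rejecting in round 1, the wife gets 591.44 next round, worth 0.67 × 591.44 = 396.2648 now.
Offer 383 < 396.2648, so the wife rejects.

Reject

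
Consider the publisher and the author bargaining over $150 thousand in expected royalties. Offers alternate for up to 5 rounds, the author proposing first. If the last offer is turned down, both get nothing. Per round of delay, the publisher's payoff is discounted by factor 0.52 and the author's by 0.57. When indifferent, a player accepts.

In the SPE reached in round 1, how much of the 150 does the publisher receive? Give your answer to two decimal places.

Round 5 (the author proposes): the publisher will accept anything ≥ 0, so the author offers 0 and keeps 150.
Round 4 (the publisher proposes): the author can get 150 next round, worth 0.57 × 150 = 85.5 now. The publisher offers 85.5 and keeps 150 − 85.5 = 64.5.
Round 3 (the author proposes): the publisher can get 64.5 next round, worth 0.52 × 64.5 = 33.54 now. The author offers 33.54 and keeps 150 − 33.54 = 116.46.
Round 2 (the publisher proposes): the author can get 116.46 next round, worth 0.57 × 116.46 = 66.3822 now. The publisher offers 66.3822 and keeps 150 − 66.3822 = 83.6178.
Round 1 (the author proposes): the publisher can get 83.6178 next round, worth 0.52 × 83.6178 = 43.481256 now; the author offers that and keeps 106.518744.

43.48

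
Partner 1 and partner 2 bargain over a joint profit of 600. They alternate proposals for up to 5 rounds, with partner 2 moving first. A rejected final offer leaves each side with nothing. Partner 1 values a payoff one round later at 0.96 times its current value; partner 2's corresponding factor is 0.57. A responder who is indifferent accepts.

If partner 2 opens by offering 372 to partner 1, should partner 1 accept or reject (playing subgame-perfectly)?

Reject

Work out partner 1's continuation value if the offer is rejected.
Round 5 (partner 2 proposes): partner 1 will accept anything ≥ 0, so partner 2 offers 0 and keeps 600.
Round 4 (partner 1 proposes): partner 2 can get 600 next round, worth 0.57 × 600 = 342 now. Partner 1 offers 342 and keeps 600 − 342 = 258.
Round 3 (partner 2 proposes): partner 1 can get 258 next round, worth 0.96 × 258 = 247.68 now, so partner 2 offers 247.68, keeping 352.32.
Round 2 (partner 1 proposes): partner 2 can get 352.32 next round, worth 0.57 × 352.32 = 200.8224 now, so partner 1 offers 200.8224, keeping 399.1776.
So by rejecting in round 1, partner 1 gets 399.1776 next round, worth 0.96 × 399.1776 = 383.210496 now.
Offer 372 < 383.210496, so partner 1 rejects.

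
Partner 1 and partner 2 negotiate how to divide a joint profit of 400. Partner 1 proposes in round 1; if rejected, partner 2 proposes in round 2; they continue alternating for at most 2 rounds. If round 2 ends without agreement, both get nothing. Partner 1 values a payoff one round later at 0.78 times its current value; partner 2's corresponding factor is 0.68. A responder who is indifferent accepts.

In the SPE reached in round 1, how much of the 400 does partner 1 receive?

128

Round 2 (partner 2 proposes): partner 1 will accept anything ≥ 0, so partner 2 offers 0 and keeps 400.
Round 1 (partner 1 proposes): partner 2 can get 400 next round, worth 0.68 × 400 = 272 now. Partner 1 offers 272 and keeps 400 − 272 = 128.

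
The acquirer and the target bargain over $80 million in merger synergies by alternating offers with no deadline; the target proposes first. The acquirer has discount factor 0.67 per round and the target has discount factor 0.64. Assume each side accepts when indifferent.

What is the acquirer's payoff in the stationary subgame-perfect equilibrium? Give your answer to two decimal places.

Let x be the target's share when the target proposes and y be the acquirer's share when the acquirer proposes.
The acquirer accepts iff offered ≥ 0.67·y, so x = 80 − 0.67y. Symmetrically y = 80 − 0.64x.
Substituting: x = 80 − 0.67(80 − 0.64x), giving x(1 − 0.64·0.67) = 80(1 − 0.67).
So x = 80 × 0.33 / 0.5712 ≈ 46.2185, and the acquirer receives 80 − x ≈ 33.7815.

33.78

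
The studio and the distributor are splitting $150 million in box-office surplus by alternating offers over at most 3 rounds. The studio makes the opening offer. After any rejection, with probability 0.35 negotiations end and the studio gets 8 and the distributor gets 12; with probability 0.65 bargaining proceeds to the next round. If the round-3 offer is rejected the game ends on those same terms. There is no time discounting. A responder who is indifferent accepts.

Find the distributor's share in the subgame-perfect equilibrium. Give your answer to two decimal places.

41.58

Round 3 (the studio proposes): the distributor gets 12 if talks fail, so the studio offers 12 and keeps 138.
Round 2 (the distributor proposes): rejecting gives the studio an expected 0.65 × 138 + 0.35 × 8 = 92.5; the distributor offers that and keeps 57.5.
Round 1 (the studio proposes): rejecting gives the distributor an expected 0.65 × 57.5 + 0.35 × 12 = 41.575. The studio offers 41.575 and keeps 150 − 41.575 = 108.425.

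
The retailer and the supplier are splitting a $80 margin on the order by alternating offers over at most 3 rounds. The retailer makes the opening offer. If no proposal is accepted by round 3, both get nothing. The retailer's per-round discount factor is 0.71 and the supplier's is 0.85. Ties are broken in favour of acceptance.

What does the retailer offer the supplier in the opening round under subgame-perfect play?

Round 3 (the retailer proposes): rejection yields 0 for the supplier; the retailer offers 0 and keeps 80.
Round 2 (the supplier proposes): the retailer can get 80 next round, worth 0.71 × 80 = 56.8 now; the supplier offers that and keeps 23.2.
Round 1 (the retailer proposes): the supplier can get 23.2 next round, worth 0.85 × 23.2 = 19.72 now. The retailer offers 19.72 and keeps 80 − 19.72 = 60.28.

19.72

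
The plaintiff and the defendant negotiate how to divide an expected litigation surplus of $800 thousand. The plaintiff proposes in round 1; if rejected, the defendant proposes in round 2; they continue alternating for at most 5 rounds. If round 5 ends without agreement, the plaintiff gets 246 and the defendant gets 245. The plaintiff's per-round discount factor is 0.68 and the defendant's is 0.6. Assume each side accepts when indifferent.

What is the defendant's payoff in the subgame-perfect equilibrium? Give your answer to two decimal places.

257.05

By backward induction:
Round 5 (the plaintiff proposes): the defendant gets 245 if talks fail, so the plaintiff offers 245 and keeps 555.
Round 4 (the defendant proposes): the plaintiff can get 555 next round, worth 0.68 × 555 = 377.4 now. The defendant offers 377.4 and keeps 800 − 377.4 = 422.6.
Round 3 (the plaintiff proposes): the defendant can get 422.6 next round, worth 0.6 × 422.6 = 253.56 now, so the plaintiff offers 253.56, keeping 546.44.
Round 2 (the defendant proposes): the plaintiff can get 546.44 next round, worth 0.68 × 546.44 = 371.5792 now, so the defendant offers 371.5792, keeping 428.4208.
Round 1 (the plaintiff proposes): the defendant can get 428.4208 next round, worth 0.6 × 428.4208 = 257.05248 now, so the plaintiff offers 257.05248, keeping 542.94752.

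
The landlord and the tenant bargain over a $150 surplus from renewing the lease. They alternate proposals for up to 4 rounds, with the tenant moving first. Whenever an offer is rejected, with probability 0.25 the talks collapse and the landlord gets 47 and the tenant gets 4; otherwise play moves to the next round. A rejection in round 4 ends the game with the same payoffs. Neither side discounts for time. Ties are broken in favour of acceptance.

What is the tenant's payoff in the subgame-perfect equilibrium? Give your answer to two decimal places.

By backward induction:
Round 4 (the landlord proposes): the tenant gets 4 if talks fail, so the landlord offers 4 and keeps 146.
Round 3 (the tenant proposes): rejecting gives the landlord an expected 0.75 × 146 + 0.25 × 47 = 121.25; the tenant offers that and keeps 28.75.
Round 2 (the landlord proposes): rejecting gives the tenant an expected 0.75 × 28.75 + 0.25 × 4 = 22.5625; the landlord offers that and keeps 127.4375.
Round 1 (the tenant proposes): rejecting gives the landlord an expected 0.75 × 127.4375 + 0.25 × 47 = 107.328125, so the tenant offers 107.328125, keeping 42.671875.

42.67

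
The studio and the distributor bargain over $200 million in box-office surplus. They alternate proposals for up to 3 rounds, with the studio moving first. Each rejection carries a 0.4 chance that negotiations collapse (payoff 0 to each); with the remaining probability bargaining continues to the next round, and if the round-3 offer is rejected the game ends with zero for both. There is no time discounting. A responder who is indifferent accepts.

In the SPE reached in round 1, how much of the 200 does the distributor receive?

48

By backward induction:
Round 3 (the studio proposes): the distributor will accept anything ≥ 0, so the studio offers 0 and keeps 200.
Round 2 (the distributor proposes): rejecting gives the studio an expected 0.6 × 200 = 120; the distributor offers that and keeps 80.
Round 1 (the studio proposes): rejecting gives the distributor an expected 0.6 × 80 = 48; the studio offers that and keeps 152.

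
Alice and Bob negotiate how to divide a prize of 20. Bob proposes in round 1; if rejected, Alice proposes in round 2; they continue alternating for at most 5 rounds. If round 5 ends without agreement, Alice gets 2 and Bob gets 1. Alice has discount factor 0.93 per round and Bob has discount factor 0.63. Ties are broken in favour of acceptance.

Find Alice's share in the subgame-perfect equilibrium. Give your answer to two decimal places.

11.60

Round 5 (Bob proposes): Alice gets 2 if talks fail, so Bob offers 2 and keeps 18.
Round 4 (Alice proposes): Bob can get 18 next round, worth 0.63 × 18 = 11.34 now; Alice offers that and keeps 8.66.
Round 3 (Bob proposes): Alice can get 8.66 next round, worth 0.93 × 8.66 = 8.0538 now; Bob offers that and keeps 11.9462.
Round 2 (Alice proposes): Bob can get 11.9462 next round, worth 0.63 × 11.9462 = 7.526106 now. Alice offers 7.526106 and keeps 20 − 7.526106 = 12.473894.
Round 1 (Bob proposes): Alice can get 12.473894 next round, worth 0.93 × 12.473894 = 11.60072142 now, so Bob offers 11.60072142, keeping 8.39927858.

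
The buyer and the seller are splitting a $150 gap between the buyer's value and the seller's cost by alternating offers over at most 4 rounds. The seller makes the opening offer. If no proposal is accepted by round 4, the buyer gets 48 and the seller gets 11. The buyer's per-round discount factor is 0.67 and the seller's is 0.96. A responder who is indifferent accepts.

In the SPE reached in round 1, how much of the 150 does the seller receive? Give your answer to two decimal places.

Work backward from the last round.
Round 4 (the buyer proposes): the seller gets 11 if talks fail, so the buyer offers 11 and keeps 139.
Round 3 (the seller proposes): the buyer can get 139 next round, worth 0.67 × 139 = 93.13 now. The seller offers 93.13 and keeps 150 − 93.13 = 56.87.
Round 2 (the buyer proposes): the seller can get 56.87 next round, worth 0.96 × 56.87 = 54.5952 now, so the buyer offers 54.5952, keeping 95.4048.
Round 1 (the seller proposes): the buyer can get 95.4048 next round, worth 0.67 × 95.4048 = 63.921216 now; the seller offers that and keeps 86.078784.

86.08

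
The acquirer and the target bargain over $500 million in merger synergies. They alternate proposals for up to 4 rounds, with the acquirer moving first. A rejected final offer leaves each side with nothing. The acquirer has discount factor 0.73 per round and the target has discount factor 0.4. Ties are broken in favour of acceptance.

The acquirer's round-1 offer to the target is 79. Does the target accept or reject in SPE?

Round 4 (the target proposes): the acquirer will accept anything ≥ 0, so the target offers 0 and keeps 500.
Round 3 (the acquirer proposes): the target can get 500 next round, worth 0.4 × 500 = 200 now; the acquirer offers that and keeps 300.
Round 2 (the target proposes): the acquirer can get 300 next round, worth 0.73 × 300 = 219 now; the target offers that and keeps 281.
So by rejecting in round 1, the target gets 281 next round, worth 0.4 × 281 = 112.4 now.
Offer 79 < 112.4, so the target rejects.

Reject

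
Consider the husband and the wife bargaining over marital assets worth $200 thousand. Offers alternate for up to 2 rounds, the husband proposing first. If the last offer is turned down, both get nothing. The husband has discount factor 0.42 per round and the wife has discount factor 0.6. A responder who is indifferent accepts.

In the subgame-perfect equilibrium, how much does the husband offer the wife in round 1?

Round 2 (the wife proposes): rejection yields 0 for the husband; the wife offers 0 and keeps 200.
Round 1 (the husband proposes): the wife can get 200 next round, worth 0.6 × 200 = 120 now. The husband offers 120 and keeps 200 − 120 = 80.

120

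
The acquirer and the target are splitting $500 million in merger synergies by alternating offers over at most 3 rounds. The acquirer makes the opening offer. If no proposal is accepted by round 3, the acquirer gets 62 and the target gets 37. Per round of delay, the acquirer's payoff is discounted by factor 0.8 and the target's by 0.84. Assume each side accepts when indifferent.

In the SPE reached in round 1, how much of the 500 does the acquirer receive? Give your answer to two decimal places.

Round 3 (the acquirer proposes): the target gets 37 if talks fail, so the acquirer offers 37 and keeps 463.
Round 2 (the target proposes): the acquirer can get 463 next round, worth 0.8 × 463 = 370.4 now; the target offers that and keeps 129.6.
Round 1 (the acquirer proposes): the target can get 129.6 next round, worth 0.84 × 129.6 = 108.864 now, so the acquirer offers 108.864, keeping 391.136.

391.14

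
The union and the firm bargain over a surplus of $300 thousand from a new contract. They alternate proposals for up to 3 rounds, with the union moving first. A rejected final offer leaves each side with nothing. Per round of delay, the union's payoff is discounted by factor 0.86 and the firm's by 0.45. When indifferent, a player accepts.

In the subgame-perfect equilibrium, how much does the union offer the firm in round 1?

Round 3 (the union proposes): the firm will accept anything ≥ 0, so the union offers 0 and keeps 300.
Round 2 (the firm proposes): the union can get 300 next round, worth 0.86 × 300 = 258 now. The firm offers 258 and keeps 300 − 258 = 42.
Round 1 (the union proposes): the firm can get 42 next round, worth 0.45 × 42 = 18.9 now; the union offers that and keeps 281.1.

18.9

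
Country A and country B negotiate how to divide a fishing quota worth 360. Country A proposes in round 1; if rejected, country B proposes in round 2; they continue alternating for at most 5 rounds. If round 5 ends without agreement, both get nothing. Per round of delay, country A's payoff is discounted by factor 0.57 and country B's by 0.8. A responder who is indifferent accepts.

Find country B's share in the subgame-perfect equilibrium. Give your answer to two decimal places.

Work backward from the last round.
Round 5 (country A proposes): country B will accept anything ≥ 0, so country A offers 0 and keeps 360.
Round 4 (country B proposes): country A can get 360 next round, worth 0.57 × 360 = 205.2 now, so country B offers 205.2, keeping 154.8.
Round 3 (country A proposes): country B can get 154.8 next round, worth 0.8 × 154.8 = 123.84 now, so country A offers 123.84, keeping 236.16.
Round 2 (country B proposes): country A can get 236.16 next round, worth 0.57 × 236.16 = 134.6112 now, so country B offers 134.6112, keeping 225.3888.
Round 1 (country A proposes): country B can get 225.3888 next round, worth 0.8 × 225.3888 = 180.31104 now; country A offers that and keeps 179.68896.

180.31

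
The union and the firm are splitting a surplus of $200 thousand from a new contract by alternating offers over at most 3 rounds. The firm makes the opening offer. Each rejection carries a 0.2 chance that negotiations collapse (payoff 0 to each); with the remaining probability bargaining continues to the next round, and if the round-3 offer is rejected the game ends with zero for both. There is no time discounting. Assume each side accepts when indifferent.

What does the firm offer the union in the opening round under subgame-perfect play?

Round 3 (the firm proposes): the union will accept anything ≥ 0, so the firm offers 0 and keeps 200.
Round 2 (the union proposes): rejecting gives the firm an expected 0.8 × 200 = 160, so the union offers 160, keeping 40.
Round 1 (the firm proposes): rejecting gives the union an expected 0.8 × 40 = 32, so the firm offers 32, keeping 168.

32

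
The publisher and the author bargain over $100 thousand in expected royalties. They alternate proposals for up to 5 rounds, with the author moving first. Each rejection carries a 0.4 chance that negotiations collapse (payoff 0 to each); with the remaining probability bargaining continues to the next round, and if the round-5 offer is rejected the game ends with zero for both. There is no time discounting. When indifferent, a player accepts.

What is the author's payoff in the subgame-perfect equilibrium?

67.36

Round 5 (the author proposes): the publisher will accept anything ≥ 0, so the author offers 0 and keeps 100.
Round 4 (the publisher proposes): rejecting gives the author an expected 0.6 × 100 = 60; the publisher offers that and keeps 40.
Round 3 (the author proposes): rejecting gives the publisher an expected 0.6 × 40 = 24, so the author offers 24, keeping 76.
Round 2 (the publisher proposes): rejecting gives the author an expected 0.6 × 76 = 45.6; the publisher offers that and keeps 54.4.
Round 1 (the author proposes): rejecting gives the publisher an expected 0.6 × 54.4 = 32.64. The author offers 32.64 and keeps 100 − 32.64 = 67.36.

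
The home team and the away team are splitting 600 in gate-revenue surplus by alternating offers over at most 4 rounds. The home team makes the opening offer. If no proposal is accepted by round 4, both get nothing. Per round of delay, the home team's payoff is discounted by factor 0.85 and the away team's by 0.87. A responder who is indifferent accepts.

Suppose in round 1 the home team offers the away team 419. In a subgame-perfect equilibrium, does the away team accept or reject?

Work out the away team's continuation value if the offer is rejected.
Round 4 (the away team proposes): the home team will accept anything ≥ 0, so the away team offers 0 and keeps 600.
Round 3 (the home team proposes): the away team can get 600 next round, worth 0.87 × 600 = 522 now. The home team offers 522 and keeps 600 − 522 = 78.
Round 2 (the away team proposes): the home team can get 78 next round, worth 0.85 × 78 = 66.3 now; the away team offers that and keeps 533.7.
So by rejecting in round 1, the away team gets 533.7 next round, worth 0.87 × 533.7 = 464.319 now.
Offer 419 < 464.319, so the away team rejects.

Reject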